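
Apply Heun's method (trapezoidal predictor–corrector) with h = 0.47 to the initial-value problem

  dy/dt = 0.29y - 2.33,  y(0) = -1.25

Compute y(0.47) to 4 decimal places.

Heun: k1 = f(t_n, y_n); k2 = f(t_n + h, y_n + h·k1); y_{n+1} = y_n + (h/2)·(k1 + k2).
t=0.000000, y=-1.250000:
  k1 = f(0.000000, -1.250000) = -2.692500
  k2 = f(0.470000, -2.515475) = -3.059488
  y ← -1.250000 + (0.47/2)·(-2.692500 + (-3.059488)) = -2.601717
y(0.47) ≈ -2.6017

-2.6017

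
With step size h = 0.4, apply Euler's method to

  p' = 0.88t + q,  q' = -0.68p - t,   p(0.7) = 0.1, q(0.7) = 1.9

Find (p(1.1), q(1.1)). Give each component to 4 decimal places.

Euler on (p,q): p_{n+1} = p_n + h·p', q_{n+1} = q_n + h·q'.
0.700000: (0.100000, 1.900000); f=(2.516000, -0.768000) → (1.106400, 1.592800)
(p(1.1), q(1.1)) ≈ (1.1064, 1.5928)

1.1064, 1.5928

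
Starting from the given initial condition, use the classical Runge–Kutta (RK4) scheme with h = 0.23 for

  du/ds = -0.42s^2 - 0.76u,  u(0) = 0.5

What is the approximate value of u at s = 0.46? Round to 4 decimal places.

0.3400

RK4: k1 = f(s_n, u_n); k2 = f(s_n + h/2, u_n + (h/2)·k1); k3 = f(s_n + h/2, u_n + (h/2)·k2); k4 = f(s_n + h, u_n + h·k3); u_{n+1} = u_n + (h/6)·(k1 + 2k2 + 2k3 + k4).
s=0.000000, u=0.500000:
  k1 = f(0.000000, 0.500000) = -0.380000
  k2 = f(0.115000, 0.456300) = -0.352343
  k3 = f(0.115000, 0.459481) = -0.354760
  k4 = f(0.230000, 0.418405) = -0.340206
  u ← 0.500000 + (0.23/6)·(k1 + 2k2 + 2k3 + k4) = 0.418181
s=0.230000, u=0.418181:
  k1 = f(0.230000, 0.418181) = -0.340036
  k2 = f(0.345000, 0.379077) = -0.338089
  k3 = f(0.345000, 0.379301) = -0.338259
  k4 = f(0.460000, 0.340381) = -0.347562
  u ← 0.418181 + (0.23/6)·(k1 + 2k2 + 2k3 + k4) = 0.339970
u(0.46) ≈ 0.3400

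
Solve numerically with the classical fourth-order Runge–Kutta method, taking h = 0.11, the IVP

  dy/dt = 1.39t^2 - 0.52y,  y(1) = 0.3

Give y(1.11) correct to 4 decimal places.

RK4: k1 = f(t_n, y_n); k2 = f(t_n + h/2, y_n + (h/2)·k1); k3 = f(t_n + h/2, y_n + (h/2)·k2); k4 = f(t_n + h, y_n + h·k3); y_{n+1} = y_n + (h/6)·(k1 + 2k2 + 2k3 + k4).
t=1.000000, y=0.300000:
  k1 = f(1.000000, 0.300000) = 1.234000
  k2 = f(1.055000, 0.367870) = 1.355812
  k3 = f(1.055000, 0.374570) = 1.352329
  k4 = f(1.110000, 0.448756) = 1.479266
  y ← 0.300000 + (0.11/6)·(k1 + 2k2 + 2k3 + k4) = 0.449042
y(1.11) ≈ 0.4490

0.4490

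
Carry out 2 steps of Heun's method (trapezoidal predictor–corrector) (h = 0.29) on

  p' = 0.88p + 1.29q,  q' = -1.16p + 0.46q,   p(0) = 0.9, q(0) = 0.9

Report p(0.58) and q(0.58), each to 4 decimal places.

Heun on (p,q): k1 = f(t_n, state_n); k2 = f(t_n + h, state_n + h·k1); state_{n+1} = state_n + (h/2)·(k1 + k2).
0.000000: (0.900000, 0.900000)
  k1 = (1.953000, -0.630000)
  predictor → (1.466370, 0.717300)
  k2 = (2.215723, -1.371031)
  → (1.504465, 0.609850)
0.290000: (1.504465, 0.609850)
  k1 = (2.110636, -1.464648)
  predictor → (2.116549, 0.185103)
  k2 = (2.101346, -2.370050)
  → (2.115202, 0.053819)
(p(0.58), q(0.58)) ≈ (2.1152, 0.0538)

2.1152, 0.0538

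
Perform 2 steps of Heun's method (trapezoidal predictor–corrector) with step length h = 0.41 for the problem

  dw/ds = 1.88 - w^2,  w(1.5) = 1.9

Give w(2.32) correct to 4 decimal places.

Heun: k1 = f(s_n, w_n); k2 = f(s_n + h, w_n + h·k1); w_{n+1} = w_n + (h/2)·(k1 + k2).
s=1.500000, w=1.900000:
  k1 = f(1.500000, 1.900000) = -1.730000
  k2 = f(1.910000, 1.190700) = 0.462234
  w ← 1.900000 + (0.41/2)·(-1.730000 + 0.462234) = 1.640108
s=1.910000, w=1.640108:
  k1 = f(1.910000, 1.640108) = -0.809954
  k2 = f(2.320000, 1.308027) = 0.169066
  w ← 1.640108 + (0.41/2)·(-0.809954 + 0.169066) = 1.508726
w(2.32) ≈ 1.5087

1.5087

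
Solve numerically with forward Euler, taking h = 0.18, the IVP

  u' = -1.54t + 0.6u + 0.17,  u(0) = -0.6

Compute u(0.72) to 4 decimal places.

Euler: u_{n+1} = u_n + h·f(t_n, u_n).
t=0.000000, u=-0.600000: f=-0.190000 → u ← -0.600000 + 0.18·(-0.190000) = -0.634200
t=0.180000, u=-0.634200: f=-0.487720 → u ← -0.634200 + 0.18·(-0.487720) = -0.721990
t=0.360000, u=-0.721990: f=-0.817594 → u ← -0.721990 + 0.18·(-0.817594) = -0.869156
t=0.540000, u=-0.869156: f=-1.183094 → u ← -0.869156 + 0.18·(-1.183094) = -1.082113
u(0.72) ≈ -1.0821

-1.0821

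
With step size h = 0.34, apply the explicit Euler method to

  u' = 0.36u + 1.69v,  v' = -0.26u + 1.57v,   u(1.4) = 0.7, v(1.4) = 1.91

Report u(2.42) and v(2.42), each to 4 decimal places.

6.6535, 6.1585

Euler on (u,v): u_{n+1} = u_n + h·u', v_{n+1} = v_n + h·v'.
1.400000: (0.700000, 1.910000); f=(3.479900, 2.816700) → (1.883166, 2.867678)
1.740000: (1.883166, 2.867678); f=(5.524316, 4.012631) → (3.761433, 4.231973)
2.080000: (3.761433, 4.231973); f=(8.506150, 5.666224) → (6.653524, 6.158489)
(u(2.42), v(2.42)) ≈ (6.6535, 6.1585)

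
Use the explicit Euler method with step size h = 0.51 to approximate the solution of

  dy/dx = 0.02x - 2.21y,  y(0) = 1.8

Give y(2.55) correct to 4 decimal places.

0.0189

Euler: y_{n+1} = y_n + h·f(x_n, y_n).
x=0.000000, y=1.800000: f=-3.978000 → y ← 1.800000 + 0.51·(-3.978000) = -0.228780
x=0.510000, y=-0.228780: f=0.515804 → y ← -0.228780 + 0.51·0.515804 = 0.034280
x=1.020000, y=0.034280: f=-0.055359 → y ← 0.034280 + 0.51·(-0.055359) = 0.006047
x=1.530000, y=0.006047: f=0.017236 → y ← 0.006047 + 0.51·0.017236 = 0.014837
x=2.040000, y=0.014837: f=0.008009 → y ← 0.014837 + 0.51·0.008009 = 0.018922
y(2.55) ≈ 0.0189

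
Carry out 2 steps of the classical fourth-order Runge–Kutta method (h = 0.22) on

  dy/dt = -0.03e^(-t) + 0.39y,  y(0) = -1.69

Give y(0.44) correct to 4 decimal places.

-2.0181

RK4: k1 = f(t_n, y_n); k2 = f(t_n + h/2, y_n + (h/2)·k1); k3 = f(t_n + h/2, y_n + (h/2)·k2); k4 = f(t_n + h, y_n + h·k3); y_{n+1} = y_n + (h/6)·(k1 + 2k2 + 2k3 + k4).
t=0.000000, y=-1.690000:
  k1 = f(0.000000, -1.690000) = -0.689100
  k2 = f(0.110000, -1.765801) = -0.715537
  k3 = f(0.110000, -1.768709) = -0.716672
  k4 = f(0.220000, -1.847668) = -0.744666
  y ← -1.690000 + (0.22/6)·(k1 + 2k2 + 2k3 + k4) = -1.847600
t=0.220000, y=-1.847600:
  k1 = f(0.220000, -1.847600) = -0.744640
  k2 = f(0.330000, -1.929510) = -0.774077
  k3 = f(0.330000, -1.932749) = -0.775340
  k4 = f(0.440000, -2.018175) = -0.806409
  y ← -1.847600 + (0.22/6)·(k1 + 2k2 + 2k3 + k4) = -2.018096
y(0.44) ≈ -2.0181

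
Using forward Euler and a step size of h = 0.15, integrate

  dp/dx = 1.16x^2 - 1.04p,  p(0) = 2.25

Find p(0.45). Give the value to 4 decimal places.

1.3717

Euler: p_{n+1} = p_n + h·f(x_n, p_n).
x=0.000000, p=2.250000: f=-2.340000 → p ← 2.250000 + 0.15·(-2.340000) = 1.899000
x=0.150000, p=1.899000: f=-1.948860 → p ← 1.899000 + 0.15·(-1.948860) = 1.606671
x=0.300000, p=1.606671: f=-1.566538 → p ← 1.606671 + 0.15·(-1.566538) = 1.371690
p(0.45) ≈ 1.3717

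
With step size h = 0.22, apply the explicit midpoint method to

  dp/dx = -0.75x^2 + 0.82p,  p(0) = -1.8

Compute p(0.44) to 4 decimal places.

-2.5987

Midpoint: k1 = f(x_n, p_n); k2 = f(x_n + h/2, p_n + (h/2)·k1); p_{n+1} = p_n + h·k2.
x=0.000000, p=-1.800000:
  k1 = f(0.000000, -1.800000) = -1.476000
  k2 = f(0.110000, -1.962360) = -1.618210
  p ← -1.800000 + 0.22·(-1.618210) = -2.156006
x=0.220000, p=-2.156006:
  k1 = f(0.220000, -2.156006) = -1.804225
  k2 = f(0.330000, -2.354471) = -2.012341
  p ← -2.156006 + 0.22·(-2.012341) = -2.598721
p(0.44) ≈ -2.5987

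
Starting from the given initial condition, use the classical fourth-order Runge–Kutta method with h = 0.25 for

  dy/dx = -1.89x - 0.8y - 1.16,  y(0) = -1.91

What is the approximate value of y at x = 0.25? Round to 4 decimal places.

-1.8819

RK4: k1 = f(x_n, y_n); k2 = f(x_n + h/2, y_n + (h/2)·k1); k3 = f(x_n + h/2, y_n + (h/2)·k2); k4 = f(x_n + h, y_n + h·k3); y_{n+1} = y_n + (h/6)·(k1 + 2k2 + 2k3 + k4).
x=0.000000, y=-1.910000:
  k1 = f(0.000000, -1.910000) = 0.368000
  k2 = f(0.125000, -1.864000) = 0.094950
  k3 = f(0.125000, -1.898131) = 0.122255
  k4 = f(0.250000, -1.879436) = -0.128951
  y ← -1.910000 + (0.25/6)·(k1 + 2k2 + 2k3 + k4) = -1.881939
y(0.25) ≈ -1.8819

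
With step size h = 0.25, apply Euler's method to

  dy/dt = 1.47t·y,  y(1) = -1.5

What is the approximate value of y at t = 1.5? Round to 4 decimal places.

-2.9935

Euler: y_{n+1} = y_n + h·f(t_n, y_n).
t=1.000000, y=-1.500000: f=-2.205000 → y ← -1.500000 + 0.25·(-2.205000) = -2.051250
t=1.250000, y=-2.051250: f=-3.769172 → y ← -2.051250 + 0.25·(-3.769172) = -2.993543
y(1.5) ≈ -2.9935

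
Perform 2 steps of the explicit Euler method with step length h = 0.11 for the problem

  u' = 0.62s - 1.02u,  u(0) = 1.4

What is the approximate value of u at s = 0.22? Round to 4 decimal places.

Euler: u_{n+1} = u_n + h·f(s_n, u_n).
s=0.000000, u=1.400000: f=-1.428000 → u ← 1.400000 + 0.11·(-1.428000) = 1.242920
s=0.110000, u=1.242920: f=-1.199578 → u ← 1.242920 + 0.11·(-1.199578) = 1.110966
u(0.22) ≈ 1.1110

1.1110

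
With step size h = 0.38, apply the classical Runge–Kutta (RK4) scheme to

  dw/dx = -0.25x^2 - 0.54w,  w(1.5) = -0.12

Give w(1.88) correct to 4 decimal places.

RK4: k1 = f(x_n, w_n); k2 = f(x_n + h/2, w_n + (h/2)·k1); k3 = f(x_n + h/2, w_n + (h/2)·k2); k4 = f(x_n + h, w_n + h·k3); w_{n+1} = w_n + (h/6)·(k1 + 2k2 + 2k3 + k4).
x=1.500000, w=-0.120000:
  k1 = f(1.500000, -0.120000) = -0.497700
  k2 = f(1.690000, -0.214563) = -0.598161
  k3 = f(1.690000, -0.233651) = -0.587854
  k4 = f(1.880000, -0.343384) = -0.698172
  w ← -0.120000 + (0.38/6)·(k1 + 2k2 + 2k3 + k4) = -0.345967
w(1.88) ≈ -0.3460

-0.3460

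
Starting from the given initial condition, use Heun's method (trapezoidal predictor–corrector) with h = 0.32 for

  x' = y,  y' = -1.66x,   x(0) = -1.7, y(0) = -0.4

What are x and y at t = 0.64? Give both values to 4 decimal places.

-1.3686, 1.3857

Heun on (x,y): k1 = f(t_n, state_n); k2 = f(t_n + h, state_n + h·k1); state_{n+1} = state_n + (h/2)·(k1 + k2).
0.000000: (-1.700000, -0.400000)
  k1 = (-0.400000, 2.822000)
  predictor → (-1.828000, 0.503040)
  k2 = (0.503040, 3.034480)
  → (-1.683514, 0.537037)
0.320000: (-1.683514, 0.537037)
  k1 = (0.537037, 2.794633)
  predictor → (-1.511662, 1.431319)
  k2 = (1.431319, 2.509359)
  → (-1.368577, 1.385675)
(x(0.64), y(0.64)) ≈ (-1.3686, 1.3857)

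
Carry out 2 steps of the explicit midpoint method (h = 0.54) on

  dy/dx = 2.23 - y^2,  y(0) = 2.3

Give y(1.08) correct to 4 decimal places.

2.3750

Midpoint: k1 = f(x_n, y_n); k2 = f(x_n + h/2, y_n + (h/2)·k1); y_{n+1} = y_n + h·k2.
x=0.000000, y=2.300000:
  k1 = f(0.000000, 2.300000) = -3.060000
  k2 = f(0.270000, 1.473800) = 0.057914
  y ← 2.300000 + 0.54·0.057914 = 2.331273
x=0.540000, y=2.331273:
  k1 = f(0.540000, 2.331273) = -3.204835
  k2 = f(0.810000, 1.465968) = 0.080938
  y ← 2.331273 + 0.54·0.080938 = 2.374980
y(1.08) ≈ 2.3750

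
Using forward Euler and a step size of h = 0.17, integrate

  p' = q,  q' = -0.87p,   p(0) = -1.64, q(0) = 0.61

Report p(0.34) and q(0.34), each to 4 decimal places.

-1.3914, 1.0798

Euler on (p,q): p_{n+1} = p_n + h·p', q_{n+1} = q_n + h·q'.
0.000000: (-1.640000, 0.610000); f=(0.610000, 1.426800) → (-1.536300, 0.852556)
0.170000: (-1.536300, 0.852556); f=(0.852556, 1.336581) → (-1.391365, 1.079775)
(p(0.34), q(0.34)) ≈ (-1.3914, 1.0798)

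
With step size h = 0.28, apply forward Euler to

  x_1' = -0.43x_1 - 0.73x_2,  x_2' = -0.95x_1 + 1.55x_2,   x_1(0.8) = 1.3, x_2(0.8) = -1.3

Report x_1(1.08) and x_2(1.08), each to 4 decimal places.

Euler on (x_1,x_2): x_1_{n+1} = x_1_n + h·x_1', x_2_{n+1} = x_2_n + h·x_2'.
0.800000: (1.300000, -1.300000); f=(0.390000, -3.250000) → (1.409200, -2.210000)
(x_1(1.08), x_2(1.08)) ≈ (1.4092, -2.2100)

1.4092, -2.2100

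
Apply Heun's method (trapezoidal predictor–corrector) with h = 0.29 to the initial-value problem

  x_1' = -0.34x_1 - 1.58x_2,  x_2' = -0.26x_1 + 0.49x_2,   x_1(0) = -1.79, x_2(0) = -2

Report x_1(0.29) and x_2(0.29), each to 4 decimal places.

Heun on (x_1,x_2): k1 = f(t_n, state_n); k2 = f(t_n + h, state_n + h·k1); state_{n+1} = state_n + (h/2)·(k1 + k2).
0.000000: (-1.790000, -2.000000)
  k1 = (3.768600, -0.514600)
  predictor → (-0.697106, -2.149234)
  k2 = (3.632806, -0.871877)
  → (-0.716796, -2.201039)
(x_1(0.29), x_2(0.29)) ≈ (-0.7168, -2.2010)

-0.7168, -2.2010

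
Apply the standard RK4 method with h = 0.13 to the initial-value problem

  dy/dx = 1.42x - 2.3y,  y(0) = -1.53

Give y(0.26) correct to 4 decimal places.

-0.8017

RK4: k1 = f(x_n, y_n); k2 = f(x_n + h/2, y_n + (h/2)·k1); k3 = f(x_n + h/2, y_n + (h/2)·k2); k4 = f(x_n + h, y_n + h·k3); y_{n+1} = y_n + (h/6)·(k1 + 2k2 + 2k3 + k4).
x=0.000000, y=-1.530000:
  k1 = f(0.000000, -1.530000) = 3.519000
  k2 = f(0.065000, -1.301265) = 3.085209
  k3 = f(0.065000, -1.329461) = 3.150061
  k4 = f(0.130000, -1.120492) = 2.761732
  y ← -1.530000 + (0.13/6)·(k1 + 2k2 + 2k3 + k4) = -1.123722
x=0.130000, y=-1.123722:
  k1 = f(0.130000, -1.123722) = 2.769162
  k2 = f(0.195000, -0.943727) = 2.447472
  k3 = f(0.195000, -0.964637) = 2.495565
  k4 = f(0.260000, -0.799299) = 2.207588
  y ← -1.123722 + (0.13/6)·(k1 + 2k2 + 2k3 + k4) = -0.801695
y(0.26) ≈ -0.8017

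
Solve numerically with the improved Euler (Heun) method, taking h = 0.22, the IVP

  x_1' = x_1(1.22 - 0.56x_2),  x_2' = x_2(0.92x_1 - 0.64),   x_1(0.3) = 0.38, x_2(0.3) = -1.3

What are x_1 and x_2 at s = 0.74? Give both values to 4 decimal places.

0.8666, -1.2394

Heun on (x_1,x_2): k1 = f(s_n, state_n); k2 = f(s_n + h, state_n + h·k1); state_{n+1} = state_n + (h/2)·(k1 + k2).
0.300000: (0.380000, -1.300000)
  k1 = (0.740240, 0.377520)
  predictor → (0.542853, -1.216946)
  k2 = (1.032229, 0.171073)
  → (0.574972, -1.239655)
0.520000: (0.574972, -1.239655)
  k1 = (1.100614, 0.137634)
  predictor → (0.817107, -1.209375)
  k2 = (1.550256, -0.135133)
  → (0.866567, -1.239380)
(x_1(0.74), x_2(0.74)) ≈ (0.8666, -1.2394)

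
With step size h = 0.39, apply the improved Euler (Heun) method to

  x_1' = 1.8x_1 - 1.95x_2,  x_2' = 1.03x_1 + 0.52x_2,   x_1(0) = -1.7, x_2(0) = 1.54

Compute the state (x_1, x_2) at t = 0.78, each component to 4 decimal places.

Heun on (x_1,x_2): k1 = f(t_n, state_n); k2 = f(t_n + h, state_n + h·k1); state_{n+1} = state_n + (h/2)·(k1 + k2).
0.000000: (-1.700000, 1.540000)
  k1 = (-6.063000, -0.950200)
  predictor → (-4.064570, 1.169422)
  k2 = (-9.596599, -3.578408)
  → (-4.753622, 0.656922)
0.390000: (-4.753622, 0.656922)
  k1 = (-9.837516, -4.554631)
  predictor → (-8.590253, -1.119385)
  k2 = (-13.279655, -9.430041)
  → (-9.261470, -2.070090)
(x_1(0.78), x_2(0.78)) ≈ (-9.2615, -2.0701)

-9.2615, -2.0701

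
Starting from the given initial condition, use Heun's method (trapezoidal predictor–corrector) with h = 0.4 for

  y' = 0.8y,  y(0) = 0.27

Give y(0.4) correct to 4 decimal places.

0.3702

Heun: k1 = f(t_n, y_n); k2 = f(t_n + h, y_n + h·k1); y_{n+1} = y_n + (h/2)·(k1 + k2).
t=0.000000, y=0.270000:
  k1 = f(0.000000, 0.270000) = 0.216000
  k2 = f(0.400000, 0.356400) = 0.285120
  y ← 0.270000 + (0.4/2)·(0.216000 + 0.285120) = 0.370224
y(0.4) ≈ 0.3702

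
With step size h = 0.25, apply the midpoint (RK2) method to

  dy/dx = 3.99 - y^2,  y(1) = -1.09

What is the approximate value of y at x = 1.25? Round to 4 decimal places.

-0.2293

Midpoint: k1 = f(x_n, y_n); k2 = f(x_n + h/2, y_n + (h/2)·k1); y_{n+1} = y_n + h·k2.
x=1.000000, y=-1.090000:
  k1 = f(1.000000, -1.090000) = 2.801900
  k2 = f(1.125000, -0.739763) = 3.442751
  y ← -1.090000 + 0.25·3.442751 = -0.229312
y(1.25) ≈ -0.2293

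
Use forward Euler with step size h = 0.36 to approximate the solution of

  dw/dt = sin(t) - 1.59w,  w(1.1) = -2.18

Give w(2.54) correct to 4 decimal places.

0.4620

Euler: w_{n+1} = w_n + h·f(t_n, w_n).
t=1.100000, w=-2.180000: f=4.357407 → w ← -2.180000 + 0.36·4.357407 = -0.611333
t=1.460000, w=-0.611333: f=1.965888 → w ← -0.611333 + 0.36·1.965888 = 0.096386
t=1.820000, w=0.096386: f=0.815855 → w ← 0.096386 + 0.36·0.815855 = 0.390094
t=2.180000, w=0.390094: f=0.199854 → w ← 0.390094 + 0.36·0.199854 = 0.462042
w(2.54) ≈ 0.4620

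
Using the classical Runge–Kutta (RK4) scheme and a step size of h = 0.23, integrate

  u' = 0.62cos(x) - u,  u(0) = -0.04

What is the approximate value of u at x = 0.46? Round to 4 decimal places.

0.1944

RK4: k1 = f(x_n, u_n); k2 = f(x_n + h/2, u_n + (h/2)·k1); k3 = f(x_n + h/2, u_n + (h/2)·k2); k4 = f(x_n + h, u_n + h·k3); u_{n+1} = u_n + (h/6)·(k1 + 2k2 + 2k3 + k4).
x=0.000000, u=-0.040000:
  k1 = f(0.000000, -0.040000) = 0.660000
  k2 = f(0.115000, 0.035900) = 0.580005
  k3 = f(0.115000, 0.026701) = 0.589204
  k4 = f(0.230000, 0.095517) = 0.508156
  u ← -0.040000 + (0.23/6)·(k1 + 2k2 + 2k3 + k4) = 0.094419
x=0.230000, u=0.094419:
  k1 = f(0.230000, 0.094419) = 0.509254
  k2 = f(0.345000, 0.152983) = 0.430484
  k3 = f(0.345000, 0.143924) = 0.439542
  k4 = f(0.460000, 0.195513) = 0.360039
  u ← 0.094419 + (0.23/6)·(k1 + 2k2 + 2k3 + k4) = 0.194444
u(0.46) ≈ 0.1944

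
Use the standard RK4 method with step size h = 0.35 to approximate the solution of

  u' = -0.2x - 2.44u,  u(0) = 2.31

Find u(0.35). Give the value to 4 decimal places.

0.9815

RK4: k1 = f(x_n, u_n); k2 = f(x_n + h/2, u_n + (h/2)·k1); k3 = f(x_n + h/2, u_n + (h/2)·k2); k4 = f(x_n + h, u_n + h·k3); u_{n+1} = u_n + (h/6)·(k1 + 2k2 + 2k3 + k4).
x=0.000000, u=2.310000:
  k1 = f(0.000000, 2.310000) = -5.636400
  k2 = f(0.175000, 1.323630) = -3.264657
  k3 = f(0.175000, 1.738685) = -4.277391
  k4 = f(0.350000, 0.812913) = -2.053508
  u ← 2.310000 + (0.35/6)·(k1 + 2k2 + 2k3 + k4) = 0.981516
u(0.35) ≈ 0.9815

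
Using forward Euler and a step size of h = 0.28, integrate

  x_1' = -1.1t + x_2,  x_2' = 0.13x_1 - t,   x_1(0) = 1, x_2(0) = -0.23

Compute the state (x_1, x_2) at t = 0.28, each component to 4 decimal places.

Euler on (x_1,x_2): x_1_{n+1} = x_1_n + h·x_1', x_2_{n+1} = x_2_n + h·x_2'.
0.000000: (1.000000, -0.230000); f=(-0.230000, 0.130000) → (0.935600, -0.193600)
(x_1(0.28), x_2(0.28)) ≈ (0.9356, -0.1936)

0.9356, -0.1936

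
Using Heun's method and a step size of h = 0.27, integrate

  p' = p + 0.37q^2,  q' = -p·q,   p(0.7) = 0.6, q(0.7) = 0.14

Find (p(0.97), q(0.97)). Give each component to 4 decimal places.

Heun on (p,q): k1 = f(s_n, state_n); k2 = f(s_n + h, state_n + h·k1); state_{n+1} = state_n + (h/2)·(k1 + k2).
0.700000: (0.600000, 0.140000)
  k1 = (0.607252, -0.084000)
  predictor → (0.763958, 0.117320)
  k2 = (0.769051, -0.089628)
  → (0.785801, 0.116560)
(p(0.97), q(0.97)) ≈ (0.7858, 0.1166)

0.7858, 0.1166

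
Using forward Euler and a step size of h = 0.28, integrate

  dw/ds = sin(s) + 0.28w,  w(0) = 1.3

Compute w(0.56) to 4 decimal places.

1.5892

Euler: w_{n+1} = w_n + h·f(s_n, w_n).
s=0.000000, w=1.300000: f=0.364000 → w ← 1.300000 + 0.28·0.364000 = 1.401920
s=0.280000, w=1.401920: f=0.668893 → w ← 1.401920 + 0.28·0.668893 = 1.589210
w(0.56) ≈ 1.5892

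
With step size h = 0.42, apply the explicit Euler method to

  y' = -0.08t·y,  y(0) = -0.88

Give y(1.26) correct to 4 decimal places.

Euler: y_{n+1} = y_n + h·f(t_n, y_n).
t=0.000000, y=-0.880000: f=0.000000 → y ← -0.880000 + 0.42·0.000000 = -0.880000
t=0.420000, y=-0.880000: f=0.029568 → y ← -0.880000 + 0.42·0.029568 = -0.867581
t=0.840000, y=-0.867581: f=0.058301 → y ← -0.867581 + 0.42·0.058301 = -0.843095
y(1.26) ≈ -0.8431

-0.8431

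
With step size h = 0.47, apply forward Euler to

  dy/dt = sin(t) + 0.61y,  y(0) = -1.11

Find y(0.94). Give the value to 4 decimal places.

-1.6249

Euler: y_{n+1} = y_n + h·f(t_n, y_n).
t=0.000000, y=-1.110000: f=-0.677100 → y ← -1.110000 + 0.47·(-0.677100) = -1.428237
t=0.470000, y=-1.428237: f=-0.418338 → y ← -1.428237 + 0.47·(-0.418338) = -1.624856
y(0.94) ≈ -1.6249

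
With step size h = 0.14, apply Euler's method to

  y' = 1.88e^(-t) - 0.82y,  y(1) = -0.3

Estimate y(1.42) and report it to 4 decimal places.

Euler: y_{n+1} = y_n + h·f(t_n, y_n).
t=1.000000, y=-0.300000: f=0.937613 → y ← -0.300000 + 0.14·0.937613 = -0.168734
t=1.140000, y=-0.168734: f=0.739622 → y ← -0.168734 + 0.14·0.739622 = -0.065187
t=1.280000, y=-0.065187: f=0.576164 → y ← -0.065187 + 0.14·0.576164 = 0.015476
y(1.42) ≈ 0.0155

0.0155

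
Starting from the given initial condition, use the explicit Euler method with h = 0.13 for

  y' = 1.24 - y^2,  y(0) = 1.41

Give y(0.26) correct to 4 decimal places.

1.2499

Euler: y_{n+1} = y_n + h·f(s_n, y_n).
s=0.000000, y=1.410000: f=-0.748100 → y ← 1.410000 + 0.13·(-0.748100) = 1.312747
s=0.130000, y=1.312747: f=-0.483305 → y ← 1.312747 + 0.13·(-0.483305) = 1.249917
y(0.26) ≈ 1.2499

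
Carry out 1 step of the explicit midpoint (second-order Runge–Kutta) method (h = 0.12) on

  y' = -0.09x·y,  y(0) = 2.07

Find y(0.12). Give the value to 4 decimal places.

Midpoint: k1 = f(x_n, y_n); k2 = f(x_n + h/2, y_n + (h/2)·k1); y_{n+1} = y_n + h·k2.
x=0.000000, y=2.070000:
  k1 = f(0.000000, 2.070000) = 0.000000
  k2 = f(0.060000, 2.070000) = -0.011178
  y ← 2.070000 + 0.12·(-0.011178) = 2.068659
y(0.12) ≈ 2.0687

2.0687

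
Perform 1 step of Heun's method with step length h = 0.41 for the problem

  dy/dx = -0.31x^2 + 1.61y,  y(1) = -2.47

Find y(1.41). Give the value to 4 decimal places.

-4.8704

Heun: k1 = f(x_n, y_n); k2 = f(x_n + h, y_n + h·k1); y_{n+1} = y_n + (h/2)·(k1 + k2).
x=1.000000, y=-2.470000:
  k1 = f(1.000000, -2.470000) = -4.286700
  k2 = f(1.410000, -4.227547) = -7.422662
  y ← -2.470000 + (0.41/2)·(-4.286700 + (-7.422662)) = -4.870419
y(1.41) ≈ -4.8704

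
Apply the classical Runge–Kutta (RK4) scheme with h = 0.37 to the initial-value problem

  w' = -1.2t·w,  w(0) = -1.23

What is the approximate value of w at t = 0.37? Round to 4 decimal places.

-1.1330

RK4: k1 = f(t_n, w_n); k2 = f(t_n + h/2, w_n + (h/2)·k1); k3 = f(t_n + h/2, w_n + (h/2)·k2); k4 = f(t_n + h, w_n + h·k3); w_{n+1} = w_n + (h/6)·(k1 + 2k2 + 2k3 + k4).
t=0.000000, w=-1.230000:
  k1 = f(0.000000, -1.230000) = 0.000000
  k2 = f(0.185000, -1.230000) = 0.273060
  k3 = f(0.185000, -1.179484) = 0.261845
  k4 = f(0.370000, -1.133117) = 0.503104
  w ← -1.230000 + (0.37/6)·(k1 + 2k2 + 2k3 + k4) = -1.133004
w(0.37) ≈ -1.1330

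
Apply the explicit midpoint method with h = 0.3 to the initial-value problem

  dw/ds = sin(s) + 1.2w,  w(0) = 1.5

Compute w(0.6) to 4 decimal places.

Midpoint: k1 = f(s_n, w_n); k2 = f(s_n + h/2, w_n + (h/2)·k1); w_{n+1} = w_n + h·k2.
s=0.000000, w=1.500000:
  k1 = f(0.000000, 1.500000) = 1.800000
  k2 = f(0.150000, 1.770000) = 2.273438
  w ← 1.500000 + 0.3·2.273438 = 2.182031
s=0.300000, w=2.182031:
  k1 = f(0.300000, 2.182031) = 2.913958
  k2 = f(0.450000, 2.619125) = 3.577916
  w ← 2.182031 + 0.3·3.577916 = 3.255406
w(0.6) ≈ 3.2554

3.2554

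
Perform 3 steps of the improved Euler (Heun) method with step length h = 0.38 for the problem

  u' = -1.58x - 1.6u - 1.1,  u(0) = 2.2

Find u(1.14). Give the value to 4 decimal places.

Heun: k1 = f(x_n, u_n); k2 = f(x_n + h, u_n + h·k1); u_{n+1} = u_n + (h/2)·(k1 + k2).
x=0.000000, u=2.200000:
  k1 = f(0.000000, 2.200000) = -4.620000
  k2 = f(0.380000, 0.444400) = -2.411440
  u ← 2.200000 + (0.38/2)·(-4.620000 + (-2.411440)) = 0.864026
x=0.380000, u=0.864026:
  k1 = f(0.380000, 0.864026) = -3.082842
  k2 = f(0.760000, -0.307454) = -1.808874
  u ← 0.864026 + (0.38/2)·(-3.082842 + (-1.808874)) = -0.065400
x=0.760000, u=-0.065400:
  k1 = f(0.760000, -0.065400) = -2.196160
  k2 = f(1.140000, -0.899941) = -1.461295
  u ← -0.065400 + (0.38/2)·(-2.196160 + (-1.461295)) = -0.760316
u(1.14) ≈ -0.7603

-0.7603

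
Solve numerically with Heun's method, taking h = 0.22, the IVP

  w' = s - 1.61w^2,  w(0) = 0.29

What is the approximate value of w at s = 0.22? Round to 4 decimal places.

0.2873

Heun: k1 = f(s_n, w_n); k2 = f(s_n + h, w_n + h·k1); w_{n+1} = w_n + (h/2)·(k1 + k2).
s=0.000000, w=0.290000:
  k1 = f(0.000000, 0.290000) = -0.135401
  k2 = f(0.220000, 0.260212) = 0.110987
  w ← 0.290000 + (0.22/2)·(-0.135401 + 0.110987) = 0.287314
w(0.22) ≈ 0.2873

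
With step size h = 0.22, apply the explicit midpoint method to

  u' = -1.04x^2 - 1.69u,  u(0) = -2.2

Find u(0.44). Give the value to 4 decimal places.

-1.0945

Midpoint: k1 = f(x_n, u_n); k2 = f(x_n + h/2, u_n + (h/2)·k1); u_{n+1} = u_n + h·k2.
x=0.000000, u=-2.200000:
  k1 = f(0.000000, -2.200000) = 3.718000
  k2 = f(0.110000, -1.791020) = 3.014240
  u ← -2.200000 + 0.22·3.014240 = -1.536867
x=0.220000, u=-1.536867:
  k1 = f(0.220000, -1.536867) = 2.546970
  k2 = f(0.330000, -1.256701) = 2.010568
  u ← -1.536867 + 0.22·2.010568 = -1.094542
u(0.44) ≈ -1.0945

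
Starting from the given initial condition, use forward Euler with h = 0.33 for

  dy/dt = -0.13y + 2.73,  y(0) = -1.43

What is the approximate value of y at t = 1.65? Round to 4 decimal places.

Euler: y_{n+1} = y_n + h·f(t_n, y_n).
t=0.000000, y=-1.430000: f=2.915900 → y ← -1.430000 + 0.33·2.915900 = -0.467753
t=0.330000, y=-0.467753: f=2.790808 → y ← -0.467753 + 0.33·2.790808 = 0.453214
t=0.660000, y=0.453214: f=2.671082 → y ← 0.453214 + 0.33·2.671082 = 1.334671
t=0.990000, y=1.334671: f=2.556493 → y ← 1.334671 + 0.33·2.556493 = 2.178313
t=1.320000, y=2.178313: f=2.446819 → y ← 2.178313 + 0.33·2.446819 = 2.985764
y(1.65) ≈ 2.9858

2.9858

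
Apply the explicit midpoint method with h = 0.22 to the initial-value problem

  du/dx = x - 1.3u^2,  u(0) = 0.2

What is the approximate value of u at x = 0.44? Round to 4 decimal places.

0.2707

Midpoint: k1 = f(x_n, u_n); k2 = f(x_n + h/2, u_n + (h/2)·k1); u_{n+1} = u_n + h·k2.
x=0.000000, u=0.200000:
  k1 = f(0.000000, 0.200000) = -0.052000
  k2 = f(0.110000, 0.194280) = 0.060932
  u ← 0.200000 + 0.22·0.060932 = 0.213405
x=0.220000, u=0.213405:
  k1 = f(0.220000, 0.213405) = 0.160796
  k2 = f(0.330000, 0.231093) = 0.260575
  u ← 0.213405 + 0.22·0.260575 = 0.270732
u(0.44) ≈ 0.2707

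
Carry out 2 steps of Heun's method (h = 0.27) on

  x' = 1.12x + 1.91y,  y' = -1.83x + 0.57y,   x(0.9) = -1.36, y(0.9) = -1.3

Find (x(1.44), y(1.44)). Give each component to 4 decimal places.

Heun on (x,y): k1 = f(s_n, state_n); k2 = f(s_n + h, state_n + h·k1); state_{n+1} = state_n + (h/2)·(k1 + k2).
0.900000: (-1.360000, -1.300000)
  k1 = (-4.006200, 1.747800)
  predictor → (-2.441674, -0.828094)
  k2 = (-4.316334, 3.996250)
  → (-2.483542, -0.524553)
1.170000: (-2.483542, -0.524553)
  k1 = (-3.783464, 4.245887)
  predictor → (-3.505077, 0.621836)
  k2 = (-2.737980, 6.768738)
  → (-3.363937, 0.962421)
(x(1.44), y(1.44)) ≈ (-3.3639, 0.9624)

-3.3639, 0.9624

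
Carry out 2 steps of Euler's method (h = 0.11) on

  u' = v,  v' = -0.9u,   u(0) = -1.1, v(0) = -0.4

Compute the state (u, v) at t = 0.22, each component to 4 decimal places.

-1.1760, -0.1778

Euler on (u,v): u_{n+1} = u_n + h·u', v_{n+1} = v_n + h·v'.
0.000000: (-1.100000, -0.400000); f=(-0.400000, 0.990000) → (-1.144000, -0.291100)
0.110000: (-1.144000, -0.291100); f=(-0.291100, 1.029600) → (-1.176021, -0.177844)
(u(0.22), v(0.22)) ≈ (-1.1760, -0.1778)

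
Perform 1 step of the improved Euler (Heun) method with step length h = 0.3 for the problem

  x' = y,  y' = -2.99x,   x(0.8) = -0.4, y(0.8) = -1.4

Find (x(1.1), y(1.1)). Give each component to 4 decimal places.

Heun on (x,y): k1 = f(t_n, state_n); k2 = f(t_n + h, state_n + h·k1); state_{n+1} = state_n + (h/2)·(k1 + k2).
0.800000: (-0.400000, -1.400000)
  k1 = (-1.400000, 1.196000)
  predictor → (-0.820000, -1.041200)
  k2 = (-1.041200, 2.451800)
  → (-0.766180, -0.852830)
(x(1.1), y(1.1)) ≈ (-0.7662, -0.8528)

-0.7662, -0.8528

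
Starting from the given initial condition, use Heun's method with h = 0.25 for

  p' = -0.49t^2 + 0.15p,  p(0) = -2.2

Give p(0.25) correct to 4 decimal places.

Heun: k1 = f(t_n, p_n); k2 = f(t_n + h, p_n + h·k1); p_{n+1} = p_n + (h/2)·(k1 + k2).
t=0.000000, p=-2.200000:
  k1 = f(0.000000, -2.200000) = -0.330000
  k2 = f(0.250000, -2.282500) = -0.373000
  p ← -2.200000 + (0.25/2)·(-0.330000 + (-0.373000)) = -2.287875
p(0.25) ≈ -2.2879

-2.2879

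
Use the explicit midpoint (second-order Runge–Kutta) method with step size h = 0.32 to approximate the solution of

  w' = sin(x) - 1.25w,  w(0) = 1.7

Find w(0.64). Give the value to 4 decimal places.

Midpoint: k1 = f(x_n, w_n); k2 = f(x_n + h/2, w_n + (h/2)·k1); w_{n+1} = w_n + h·k2.
x=0.000000, w=1.700000:
  k1 = f(0.000000, 1.700000) = -2.125000
  k2 = f(0.160000, 1.360000) = -1.540682
  w ← 1.700000 + 0.32·(-1.540682) = 1.206982
x=0.320000, w=1.206982:
  k1 = f(0.320000, 1.206982) = -1.194161
  k2 = f(0.480000, 1.015916) = -0.808116
  w ← 1.206982 + 0.32·(-0.808116) = 0.948385
w(0.64) ≈ 0.9484

0.9484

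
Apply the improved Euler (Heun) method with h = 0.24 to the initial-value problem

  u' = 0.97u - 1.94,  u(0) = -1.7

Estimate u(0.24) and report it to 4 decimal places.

Heun: k1 = f(t_n, u_n); k2 = f(t_n + h, u_n + h·k1); u_{n+1} = u_n + (h/2)·(k1 + k2).
t=0.000000, u=-1.700000:
  k1 = f(0.000000, -1.700000) = -3.589000
  k2 = f(0.240000, -2.561360) = -4.424519
  u ← -1.700000 + (0.24/2)·(-3.589000 + (-4.424519)) = -2.661622
u(0.24) ≈ -2.6616

-2.6616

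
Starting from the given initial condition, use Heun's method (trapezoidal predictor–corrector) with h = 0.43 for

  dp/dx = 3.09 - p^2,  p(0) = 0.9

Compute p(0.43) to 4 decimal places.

1.2943

Heun: k1 = f(x_n, p_n); k2 = f(x_n + h, p_n + h·k1); p_{n+1} = p_n + (h/2)·(k1 + k2).
x=0.000000, p=0.900000:
  k1 = f(0.000000, 0.900000) = 2.280000
  k2 = f(0.430000, 1.880400) = -0.445904
  p ← 0.900000 + (0.43/2)·(2.280000 + (-0.445904)) = 1.294331
p(0.43) ≈ 1.2943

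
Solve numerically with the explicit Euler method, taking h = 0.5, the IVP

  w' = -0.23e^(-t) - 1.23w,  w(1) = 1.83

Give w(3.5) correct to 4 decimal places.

Euler: w_{n+1} = w_n + h·f(t_n, w_n).
t=1.000000, w=1.830000: f=-2.335512 → w ← 1.830000 + 0.5·(-2.335512) = 0.662244
t=1.500000, w=0.662244: f=-0.865880 → w ← 0.662244 + 0.5·(-0.865880) = 0.229304
t=2.000000, w=0.229304: f=-0.313171 → w ← 0.229304 + 0.5·(-0.313171) = 0.072718
t=2.500000, w=0.072718: f=-0.108323 → w ← 0.072718 + 0.5·(-0.108323) = 0.018557
t=3.000000, w=0.018557: f=-0.034276 → w ← 0.018557 + 0.5·(-0.034276) = 0.001419
w(3.5) ≈ 0.0014

0.0014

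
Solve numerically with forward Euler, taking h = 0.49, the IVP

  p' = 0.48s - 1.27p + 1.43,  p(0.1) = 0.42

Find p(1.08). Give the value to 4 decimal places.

1.1729

Euler: p_{n+1} = p_n + h·f(s_n, p_n).
s=0.100000, p=0.420000: f=0.944600 → p ← 0.420000 + 0.49·0.944600 = 0.882854
s=0.590000, p=0.882854: f=0.591975 → p ← 0.882854 + 0.49·0.591975 = 1.172922
p(1.08) ≈ 1.1729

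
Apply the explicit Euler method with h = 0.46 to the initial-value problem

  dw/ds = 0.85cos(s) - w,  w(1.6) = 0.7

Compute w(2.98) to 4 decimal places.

Euler: w_{n+1} = w_n + h·f(s_n, w_n).
s=1.600000, w=0.700000: f=-0.724820 → w ← 0.700000 + 0.46·(-0.724820) = 0.366583
s=2.060000, w=0.366583: f=-0.766018 → w ← 0.366583 + 0.46·(-0.766018) = 0.014215
s=2.520000, w=0.014215: f=-0.705224 → w ← 0.014215 + 0.46·(-0.705224) = -0.310188
w(2.98) ≈ -0.3102

-0.3102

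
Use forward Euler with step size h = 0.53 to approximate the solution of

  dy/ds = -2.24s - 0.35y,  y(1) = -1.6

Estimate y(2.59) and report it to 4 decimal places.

-5.5773

Euler: y_{n+1} = y_n + h·f(s_n, y_n).
s=1.000000, y=-1.600000: f=-1.680000 → y ← -1.600000 + 0.53·(-1.680000) = -2.490400
s=1.530000, y=-2.490400: f=-2.555560 → y ← -2.490400 + 0.53·(-2.555560) = -3.844847
s=2.060000, y=-3.844847: f=-3.268704 → y ← -3.844847 + 0.53·(-3.268704) = -5.577260
y(2.59) ≈ -5.5773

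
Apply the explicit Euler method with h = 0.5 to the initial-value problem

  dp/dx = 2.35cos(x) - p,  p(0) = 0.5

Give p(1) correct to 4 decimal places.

Euler: p_{n+1} = p_n + h·f(x_n, p_n).
x=0.000000, p=0.500000: f=1.850000 → p ← 0.500000 + 0.5·1.850000 = 1.425000
x=0.500000, p=1.425000: f=0.637319 → p ← 1.425000 + 0.5·0.637319 = 1.743660
p(1) ≈ 1.7437

1.7437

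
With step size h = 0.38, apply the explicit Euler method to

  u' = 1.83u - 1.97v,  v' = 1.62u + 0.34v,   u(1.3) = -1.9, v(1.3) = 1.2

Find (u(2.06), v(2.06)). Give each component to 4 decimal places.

-7.1231, -2.3267

Euler on (u,v): u_{n+1} = u_n + h·u', v_{n+1} = v_n + h·v'.
1.300000: (-1.900000, 1.200000); f=(-5.841000, -2.670000) → (-4.119580, 0.185400)
1.680000: (-4.119580, 0.185400); f=(-7.904069, -6.610684) → (-7.123126, -2.326660)
(u(2.06), v(2.06)) ≈ (-7.1231, -2.3267)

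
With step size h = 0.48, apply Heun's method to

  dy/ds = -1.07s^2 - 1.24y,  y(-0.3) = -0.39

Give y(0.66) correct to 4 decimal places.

-0.2576

Heun: k1 = f(s_n, y_n); k2 = f(s_n + h, y_n + h·k1); y_{n+1} = y_n + (h/2)·(k1 + k2).
s=-0.300000, y=-0.390000:
  k1 = f(-0.300000, -0.390000) = 0.387300
  k2 = f(0.180000, -0.204096) = 0.218411
  y ← -0.390000 + (0.48/2)·(0.387300 + 0.218411) = -0.244629
s=0.180000, y=-0.244629:
  k1 = f(0.180000, -0.244629) = 0.268672
  k2 = f(0.660000, -0.115667) = -0.322665
  y ← -0.244629 + (0.48/2)·(0.268672 + (-0.322665)) = -0.257588
y(0.66) ≈ -0.2576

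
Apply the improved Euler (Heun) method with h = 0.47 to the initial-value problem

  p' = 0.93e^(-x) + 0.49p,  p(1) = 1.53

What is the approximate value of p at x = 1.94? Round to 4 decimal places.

2.6975

Heun: k1 = f(x_n, p_n); k2 = f(x_n + h, p_n + h·k1); p_{n+1} = p_n + (h/2)·(k1 + k2).
x=1.000000, p=1.530000:
  k1 = f(1.000000, 1.530000) = 1.091828
  k2 = f(1.470000, 2.043159) = 1.214979
  p ← 1.530000 + (0.47/2)·(1.091828 + 1.214979) = 2.072100
x=1.470000, p=2.072100:
  k1 = f(1.470000, 2.072100) = 1.229159
  k2 = f(1.940000, 2.649804) = 1.432049
  p ← 2.072100 + (0.47/2)·(1.229159 + 1.432049) = 2.697483
p(1.94) ≈ 2.6975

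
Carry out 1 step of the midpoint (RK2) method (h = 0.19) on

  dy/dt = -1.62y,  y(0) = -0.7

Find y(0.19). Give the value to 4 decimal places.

-0.5177

Midpoint: k1 = f(t_n, y_n); k2 = f(t_n + h/2, y_n + (h/2)·k1); y_{n+1} = y_n + h·k2.
t=0.000000, y=-0.700000:
  k1 = f(0.000000, -0.700000) = 1.134000
  k2 = f(0.095000, -0.592270) = 0.959477
  y ← -0.700000 + 0.19·0.959477 = -0.517699
y(0.19) ≈ -0.5177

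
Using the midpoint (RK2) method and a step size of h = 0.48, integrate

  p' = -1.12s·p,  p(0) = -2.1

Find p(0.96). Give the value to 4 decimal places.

-1.2124

Midpoint: k1 = f(s_n, p_n); k2 = f(s_n + h/2, p_n + (h/2)·k1); p_{n+1} = p_n + h·k2.
s=0.000000, p=-2.100000:
  k1 = f(0.000000, -2.100000) = 0.000000
  k2 = f(0.240000, -2.100000) = 0.564480
  p ← -2.100000 + 0.48·0.564480 = -1.829050
s=0.480000, p=-1.829050:
  k1 = f(0.480000, -1.829050) = 0.983297
  k2 = f(0.720000, -1.593058) = 1.284642
  p ← -1.829050 + 0.48·1.284642 = -1.212421
p(0.96) ≈ -1.2124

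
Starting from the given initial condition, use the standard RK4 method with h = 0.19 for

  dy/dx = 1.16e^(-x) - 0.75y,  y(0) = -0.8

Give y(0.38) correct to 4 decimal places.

-0.2854

RK4: k1 = f(x_n, y_n); k2 = f(x_n + h/2, y_n + (h/2)·k1); k3 = f(x_n + h/2, y_n + (h/2)·k2); k4 = f(x_n + h, y_n + h·k3); y_{n+1} = y_n + (h/6)·(k1 + 2k2 + 2k3 + k4).
x=0.000000, y=-0.800000:
  k1 = f(0.000000, -0.800000) = 1.760000
  k2 = f(0.095000, -0.632800) = 1.529473
  k3 = f(0.095000, -0.654700) = 1.545898
  k4 = f(0.190000, -0.506279) = 1.338982
  y ← -0.800000 + (0.19/6)·(k1 + 2k2 + 2k3 + k4) = -0.507092
x=0.190000, y=-0.507092:
  k1 = f(0.190000, -0.507092) = 1.339592
  k2 = f(0.285000, -0.379831) = 1.157210
  k3 = f(0.285000, -0.397157) = 1.170204
  k4 = f(0.380000, -0.284753) = 1.006844
  y ← -0.507092 + (0.19/6)·(k1 + 2k2 + 2k3 + k4) = -0.285385
y(0.38) ≈ -0.2854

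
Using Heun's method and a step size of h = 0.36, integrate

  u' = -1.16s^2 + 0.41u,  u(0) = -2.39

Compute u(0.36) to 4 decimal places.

Heun: k1 = f(s_n, u_n); k2 = f(s_n + h, u_n + h·k1); u_{n+1} = u_n + (h/2)·(k1 + k2).
s=0.000000, u=-2.390000:
  k1 = f(0.000000, -2.390000) = -0.979900
  k2 = f(0.360000, -2.742764) = -1.274869
  u ← -2.390000 + (0.36/2)·(-0.979900 + (-1.274869)) = -2.795858
u(0.36) ≈ -2.7959

-2.7959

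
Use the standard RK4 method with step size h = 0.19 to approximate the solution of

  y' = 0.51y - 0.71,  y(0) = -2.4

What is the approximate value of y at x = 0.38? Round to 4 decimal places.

RK4: k1 = f(x_n, y_n); k2 = f(x_n + h/2, y_n + (h/2)·k1); k3 = f(x_n + h/2, y_n + (h/2)·k2); k4 = f(x_n + h, y_n + h·k3); y_{n+1} = y_n + (h/6)·(k1 + 2k2 + 2k3 + k4).
x=0.000000, y=-2.400000:
  k1 = f(0.000000, -2.400000) = -1.934000
  k2 = f(0.095000, -2.583730) = -2.027702
  k3 = f(0.095000, -2.592632) = -2.032242
  k4 = f(0.190000, -2.786126) = -2.130924
  y ← -2.400000 + (0.19/6)·(k1 + 2k2 + 2k3 + k4) = -2.785852
x=0.190000, y=-2.785852:
  k1 = f(0.190000, -2.785852) = -2.130785
  k2 = f(0.285000, -2.988277) = -2.234021
  k3 = f(0.285000, -2.998084) = -2.239023
  k4 = f(0.380000, -3.211267) = -2.347746
  y ← -2.785852 + (0.19/6)·(k1 + 2k2 + 2k3 + k4) = -3.210965
y(0.38) ≈ -3.2110

-3.2110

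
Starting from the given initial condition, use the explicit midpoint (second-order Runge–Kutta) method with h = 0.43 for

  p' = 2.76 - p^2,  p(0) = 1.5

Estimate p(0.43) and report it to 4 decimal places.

1.5727

Midpoint: k1 = f(t_n, p_n); k2 = f(t_n + h/2, p_n + (h/2)·k1); p_{n+1} = p_n + h·k2.
t=0.000000, p=1.500000:
  k1 = f(0.000000, 1.500000) = 0.510000
  k2 = f(0.215000, 1.609650) = 0.169027
  p ← 1.500000 + 0.43·0.169027 = 1.572682
p(0.43) ≈ 1.5727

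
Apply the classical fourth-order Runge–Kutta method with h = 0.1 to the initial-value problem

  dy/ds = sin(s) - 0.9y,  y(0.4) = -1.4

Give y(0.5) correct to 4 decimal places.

RK4: k1 = f(s_n, y_n); k2 = f(s_n + h/2, y_n + (h/2)·k1); k3 = f(s_n + h/2, y_n + (h/2)·k2); k4 = f(s_n + h, y_n + h·k3); y_{n+1} = y_n + (h/6)·(k1 + 2k2 + 2k3 + k4).
s=0.400000, y=-1.400000:
  k1 = f(0.400000, -1.400000) = 1.649418
  k2 = f(0.450000, -1.317529) = 1.620742
  k3 = f(0.450000, -1.318963) = 1.622032
  k4 = f(0.500000, -1.237797) = 1.593443
  y ← -1.400000 + (0.1/6)·(k1 + 2k2 + 2k3 + k4) = -1.237860
y(0.5) ≈ -1.2379

-1.2379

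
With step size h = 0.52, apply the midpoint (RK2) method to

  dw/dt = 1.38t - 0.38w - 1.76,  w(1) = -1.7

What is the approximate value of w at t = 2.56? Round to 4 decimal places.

0.0263

Midpoint: k1 = f(t_n, w_n); k2 = f(t_n + h/2, w_n + (h/2)·k1); w_{n+1} = w_n + h·k2.
t=1.000000, w=-1.700000:
  k1 = f(1.000000, -1.700000) = 0.266000
  k2 = f(1.260000, -1.630840) = 0.598519
  w ← -1.700000 + 0.52·0.598519 = -1.388770
t=1.520000, w=-1.388770:
  k1 = f(1.520000, -1.388770) = 0.865333
  k2 = f(1.780000, -1.163784) = 1.138638
  w ← -1.388770 + 0.52·1.138638 = -0.796678
t=2.040000, w=-0.796678:
  k1 = f(2.040000, -0.796678) = 1.357938
  k2 = f(2.300000, -0.443615) = 1.582574
  w ← -0.796678 + 0.52·1.582574 = 0.026260
w(2.56) ≈ 0.0263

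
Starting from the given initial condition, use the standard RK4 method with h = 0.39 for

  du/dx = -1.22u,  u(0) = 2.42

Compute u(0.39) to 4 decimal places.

RK4: k1 = f(x_n, u_n); k2 = f(x_n + h/2, u_n + (h/2)·k1); k3 = f(x_n + h/2, u_n + (h/2)·k2); k4 = f(x_n + h, u_n + h·k3); u_{n+1} = u_n + (h/6)·(k1 + 2k2 + 2k3 + k4).
x=0.000000, u=2.420000:
  k1 = f(0.000000, 2.420000) = -2.952400
  k2 = f(0.195000, 1.844282) = -2.250024
  k3 = f(0.195000, 1.981245) = -2.417119
  k4 = f(0.390000, 1.477323) = -1.802335
  u ← 2.420000 + (0.39/6)·(k1 + 2k2 + 2k3 + k4) = 1.504214
u(0.39) ≈ 1.5042

1.5042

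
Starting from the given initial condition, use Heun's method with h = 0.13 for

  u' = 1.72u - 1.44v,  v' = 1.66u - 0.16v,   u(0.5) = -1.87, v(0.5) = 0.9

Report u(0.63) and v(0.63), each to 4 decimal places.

Heun on (u,v): k1 = f(x_n, state_n); k2 = f(x_n + h, state_n + h·k1); state_{n+1} = state_n + (h/2)·(k1 + k2).
0.500000: (-1.870000, 0.900000)
  k1 = (-4.512400, -3.248200)
  predictor → (-2.456612, 0.477734)
  k2 = (-4.913310, -4.154413)
  → (-2.482671, 0.418830)
(u(0.63), v(0.63)) ≈ (-2.4827, 0.4188)

-2.4827, 0.4188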